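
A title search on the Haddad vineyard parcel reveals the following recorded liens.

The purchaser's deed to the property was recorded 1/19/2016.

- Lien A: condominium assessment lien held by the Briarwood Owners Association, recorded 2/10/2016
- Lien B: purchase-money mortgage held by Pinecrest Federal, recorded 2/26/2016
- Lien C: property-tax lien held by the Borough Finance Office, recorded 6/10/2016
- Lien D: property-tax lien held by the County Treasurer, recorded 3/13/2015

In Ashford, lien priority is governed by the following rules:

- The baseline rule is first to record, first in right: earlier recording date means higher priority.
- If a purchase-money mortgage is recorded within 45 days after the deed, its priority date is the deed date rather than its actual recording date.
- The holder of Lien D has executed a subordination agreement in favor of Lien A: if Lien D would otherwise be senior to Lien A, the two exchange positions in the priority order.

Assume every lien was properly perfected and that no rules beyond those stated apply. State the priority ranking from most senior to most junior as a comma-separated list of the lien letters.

A, B, D, C

First, effective dates: B's effective date is the deed date, 1/19/2016.
By effective date, earliest first: D (3/13/2015), B (1/19/2016), A (2/10/2016), C (6/10/2016).
The subordination applies — D was senior to A — so D and A swap.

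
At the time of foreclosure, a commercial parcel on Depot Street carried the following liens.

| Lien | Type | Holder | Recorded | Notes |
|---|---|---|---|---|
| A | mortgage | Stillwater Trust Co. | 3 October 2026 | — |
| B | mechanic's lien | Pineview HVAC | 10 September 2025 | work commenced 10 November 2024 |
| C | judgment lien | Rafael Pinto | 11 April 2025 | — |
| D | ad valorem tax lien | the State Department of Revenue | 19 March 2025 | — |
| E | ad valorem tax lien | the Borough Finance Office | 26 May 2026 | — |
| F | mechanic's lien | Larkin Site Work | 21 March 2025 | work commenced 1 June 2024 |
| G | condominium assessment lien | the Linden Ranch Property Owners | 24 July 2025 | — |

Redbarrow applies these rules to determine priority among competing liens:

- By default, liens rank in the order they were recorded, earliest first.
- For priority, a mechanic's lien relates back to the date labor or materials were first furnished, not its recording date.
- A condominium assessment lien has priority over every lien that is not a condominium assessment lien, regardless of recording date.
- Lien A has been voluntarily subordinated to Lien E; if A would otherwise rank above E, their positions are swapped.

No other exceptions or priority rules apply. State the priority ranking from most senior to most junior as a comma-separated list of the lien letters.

G, F, B, D, C, E, A

Effective dates: B is treated as recorded 10 November 2024, the work-commencement date; F relates back to 1 June 2024 (work commenced).
As a condominium assessment lien, G is senior to every other lien.
The other liens, earliest effective date first: F (1 June 2024), B (10 November 2024), D (19 March 2025), C (11 April 2025), E (26 May 2026), A (3 October 2026).
Since A is not senior to E, the subordination leaves the order unchanged.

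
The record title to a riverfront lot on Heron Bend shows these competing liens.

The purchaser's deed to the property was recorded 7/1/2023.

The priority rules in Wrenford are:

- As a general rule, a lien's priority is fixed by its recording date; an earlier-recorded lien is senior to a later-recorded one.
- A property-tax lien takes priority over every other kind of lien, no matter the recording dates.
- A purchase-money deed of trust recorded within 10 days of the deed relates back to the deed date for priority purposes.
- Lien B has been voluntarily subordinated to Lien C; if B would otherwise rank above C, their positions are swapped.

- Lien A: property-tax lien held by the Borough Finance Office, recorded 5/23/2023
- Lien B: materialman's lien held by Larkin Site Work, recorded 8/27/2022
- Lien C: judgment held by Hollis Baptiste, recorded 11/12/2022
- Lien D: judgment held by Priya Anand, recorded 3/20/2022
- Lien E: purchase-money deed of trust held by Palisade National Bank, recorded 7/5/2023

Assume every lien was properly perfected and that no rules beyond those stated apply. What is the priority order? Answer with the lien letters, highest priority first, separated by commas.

Effective dates after the stated exceptions: E's effective date is the deed date, 7/1/2023.
A, as a property-tax lien, has superpriority and ranks first.
Among the remaining liens, by effective date: D (3/20/2022), B (8/27/2022), C (11/12/2022), E (7/1/2023).
Because B would otherwise rank above C, the subordination swaps them.

A, D, C, B, E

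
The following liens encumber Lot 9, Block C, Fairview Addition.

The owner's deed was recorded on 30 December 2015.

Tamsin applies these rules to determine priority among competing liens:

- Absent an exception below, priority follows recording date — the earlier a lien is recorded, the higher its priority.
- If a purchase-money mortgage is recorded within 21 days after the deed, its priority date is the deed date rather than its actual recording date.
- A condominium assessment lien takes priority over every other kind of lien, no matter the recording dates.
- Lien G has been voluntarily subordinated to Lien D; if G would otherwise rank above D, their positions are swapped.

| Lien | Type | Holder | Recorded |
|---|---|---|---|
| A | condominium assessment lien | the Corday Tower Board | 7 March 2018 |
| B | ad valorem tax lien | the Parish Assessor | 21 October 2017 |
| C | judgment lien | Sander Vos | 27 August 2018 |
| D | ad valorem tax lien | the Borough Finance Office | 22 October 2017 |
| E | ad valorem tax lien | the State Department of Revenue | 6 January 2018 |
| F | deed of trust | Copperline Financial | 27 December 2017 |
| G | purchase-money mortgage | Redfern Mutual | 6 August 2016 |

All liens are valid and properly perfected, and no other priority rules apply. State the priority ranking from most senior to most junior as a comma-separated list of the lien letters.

A, D, B, G, F, E, C

Adjusting effective dates: G was recorded 220 days after the deed — beyond 21 days — so no relation-back applies.
A is a condominium assessment lien and takes priority over every other lien.
Ordering the rest by effective date: G (6 August 2016), B (21 October 2017), D (22 October 2017), F (27 December 2017), E (6 January 2018), C (27 August 2018).
G would otherwise be senior to D, so under the subordination agreement G and D exchange positions.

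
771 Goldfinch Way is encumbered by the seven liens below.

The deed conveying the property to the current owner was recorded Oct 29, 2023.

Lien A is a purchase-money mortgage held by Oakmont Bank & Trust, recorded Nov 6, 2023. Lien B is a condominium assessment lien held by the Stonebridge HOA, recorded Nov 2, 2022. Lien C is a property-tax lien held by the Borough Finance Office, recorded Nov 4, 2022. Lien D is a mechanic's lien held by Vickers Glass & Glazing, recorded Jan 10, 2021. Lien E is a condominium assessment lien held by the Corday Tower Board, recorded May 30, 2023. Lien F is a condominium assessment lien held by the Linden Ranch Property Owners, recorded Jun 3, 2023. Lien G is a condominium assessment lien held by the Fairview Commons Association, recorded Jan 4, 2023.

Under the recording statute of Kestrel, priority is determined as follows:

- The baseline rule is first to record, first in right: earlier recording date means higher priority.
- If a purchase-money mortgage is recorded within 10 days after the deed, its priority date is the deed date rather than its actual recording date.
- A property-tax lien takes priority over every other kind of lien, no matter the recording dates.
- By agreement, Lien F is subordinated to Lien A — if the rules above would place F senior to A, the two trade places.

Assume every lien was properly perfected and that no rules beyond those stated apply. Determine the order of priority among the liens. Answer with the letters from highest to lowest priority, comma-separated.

Effective dates after the stated exceptions: A relates back to the deed date Oct 29, 2023.
C is a property-tax lien and takes priority over every other lien.
The other liens, earliest effective date first: D (Jan 10, 2021), B (Nov 2, 2022), G (Jan 4, 2023), E (May 30, 2023), F (Jun 3, 2023), A (Oct 29, 2023).
F would otherwise be senior to A, so under the subordination agreement F and A exchange positions.

C, D, B, G, E, A, F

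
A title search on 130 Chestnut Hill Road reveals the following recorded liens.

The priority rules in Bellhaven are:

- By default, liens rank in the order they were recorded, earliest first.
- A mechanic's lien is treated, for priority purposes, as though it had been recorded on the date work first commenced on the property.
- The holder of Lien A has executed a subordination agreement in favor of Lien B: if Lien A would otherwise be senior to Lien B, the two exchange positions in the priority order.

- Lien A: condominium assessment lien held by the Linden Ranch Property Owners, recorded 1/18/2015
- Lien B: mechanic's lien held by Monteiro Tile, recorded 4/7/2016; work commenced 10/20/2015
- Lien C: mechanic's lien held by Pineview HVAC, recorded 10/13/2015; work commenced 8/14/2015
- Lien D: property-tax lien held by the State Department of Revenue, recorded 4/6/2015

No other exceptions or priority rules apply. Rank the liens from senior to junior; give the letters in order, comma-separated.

Effective dates after the stated exceptions: B is treated as recorded 10/20/2015, the work-commencement date; C's effective date is 8/14/2015, when work began.
Ordering by effective date: A (1/18/2015), D (4/6/2015), C (8/14/2015), B (10/20/2015).
Because A would otherwise rank above B, the subordination swaps them.

B, D, C, A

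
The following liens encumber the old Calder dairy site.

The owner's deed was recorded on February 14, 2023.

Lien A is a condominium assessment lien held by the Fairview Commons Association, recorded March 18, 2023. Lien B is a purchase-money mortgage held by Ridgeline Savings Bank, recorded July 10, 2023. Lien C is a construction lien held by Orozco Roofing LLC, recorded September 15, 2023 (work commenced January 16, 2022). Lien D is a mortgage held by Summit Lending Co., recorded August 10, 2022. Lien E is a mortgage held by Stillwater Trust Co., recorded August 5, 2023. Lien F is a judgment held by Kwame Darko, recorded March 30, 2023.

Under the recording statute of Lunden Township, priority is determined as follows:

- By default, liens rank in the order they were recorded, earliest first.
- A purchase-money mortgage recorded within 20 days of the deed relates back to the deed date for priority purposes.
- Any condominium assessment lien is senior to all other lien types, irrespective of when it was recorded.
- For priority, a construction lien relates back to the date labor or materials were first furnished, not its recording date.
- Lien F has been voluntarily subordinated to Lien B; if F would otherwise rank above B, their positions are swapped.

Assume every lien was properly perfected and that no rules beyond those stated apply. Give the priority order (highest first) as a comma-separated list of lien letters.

A, C, D, B, F, E

First, effective dates: B missed the 20-day window (146 days after the deed), so its recording date stands; C's effective date is January 16, 2022, when work began.
A, as a condominium assessment lien, has superpriority and ranks first.
Ordering the rest by effective date: C (January 16, 2022), D (August 10, 2022), F (March 30, 2023), B (July 10, 2023), E (August 5, 2023).
F is senior to B before the subordination, so the two trade places.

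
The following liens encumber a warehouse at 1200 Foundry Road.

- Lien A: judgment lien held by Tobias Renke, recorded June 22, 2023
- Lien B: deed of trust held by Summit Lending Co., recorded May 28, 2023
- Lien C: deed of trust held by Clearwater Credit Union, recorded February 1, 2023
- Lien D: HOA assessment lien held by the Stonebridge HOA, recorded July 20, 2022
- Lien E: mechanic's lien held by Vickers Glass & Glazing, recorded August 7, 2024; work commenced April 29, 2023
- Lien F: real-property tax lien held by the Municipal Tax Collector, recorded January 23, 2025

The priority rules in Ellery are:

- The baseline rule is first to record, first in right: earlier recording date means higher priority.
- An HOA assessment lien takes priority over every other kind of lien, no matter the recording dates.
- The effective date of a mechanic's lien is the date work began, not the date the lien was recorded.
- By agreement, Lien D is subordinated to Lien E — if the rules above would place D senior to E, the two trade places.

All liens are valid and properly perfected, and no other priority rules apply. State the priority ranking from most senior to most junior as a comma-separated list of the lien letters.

E, C, D, B, A, F

First, effective dates: E's effective date is April 29, 2023, when work began.
D, as an HOA assessment lien, has superpriority and ranks first.
Ordering the rest by effective date: C (February 1, 2023), E (April 29, 2023), B (May 28, 2023), A (June 22, 2023), F (January 23, 2025).
The subordination applies — D was senior to E — so D and E swap.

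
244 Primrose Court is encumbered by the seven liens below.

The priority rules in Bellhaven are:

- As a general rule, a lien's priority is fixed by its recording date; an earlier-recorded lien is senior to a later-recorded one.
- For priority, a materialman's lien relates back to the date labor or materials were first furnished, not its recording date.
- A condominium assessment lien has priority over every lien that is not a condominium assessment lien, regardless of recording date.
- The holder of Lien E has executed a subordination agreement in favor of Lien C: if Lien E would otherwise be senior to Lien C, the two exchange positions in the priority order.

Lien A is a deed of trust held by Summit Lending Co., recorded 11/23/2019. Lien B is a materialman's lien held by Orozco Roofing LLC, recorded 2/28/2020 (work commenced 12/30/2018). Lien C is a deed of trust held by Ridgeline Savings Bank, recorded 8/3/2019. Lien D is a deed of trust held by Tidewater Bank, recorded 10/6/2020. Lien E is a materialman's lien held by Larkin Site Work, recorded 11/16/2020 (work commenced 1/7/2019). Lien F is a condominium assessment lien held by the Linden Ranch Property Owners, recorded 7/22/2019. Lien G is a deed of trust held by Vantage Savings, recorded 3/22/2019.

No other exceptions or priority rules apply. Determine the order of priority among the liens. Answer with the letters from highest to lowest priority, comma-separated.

F, B, C, G, E, A, D

Effective dates after the stated exceptions: B relates back to 12/30/2018 (work commenced); E relates back to 1/7/2019 (work commenced).
F is a condominium assessment lien, so it outranks all other liens regardless of date.
Ordering the rest by effective date: B (12/30/2018), E (1/7/2019), G (3/22/2019), C (8/3/2019), A (11/23/2019), D (10/6/2020).
Because E would otherwise rank above C, the subordination swaps them.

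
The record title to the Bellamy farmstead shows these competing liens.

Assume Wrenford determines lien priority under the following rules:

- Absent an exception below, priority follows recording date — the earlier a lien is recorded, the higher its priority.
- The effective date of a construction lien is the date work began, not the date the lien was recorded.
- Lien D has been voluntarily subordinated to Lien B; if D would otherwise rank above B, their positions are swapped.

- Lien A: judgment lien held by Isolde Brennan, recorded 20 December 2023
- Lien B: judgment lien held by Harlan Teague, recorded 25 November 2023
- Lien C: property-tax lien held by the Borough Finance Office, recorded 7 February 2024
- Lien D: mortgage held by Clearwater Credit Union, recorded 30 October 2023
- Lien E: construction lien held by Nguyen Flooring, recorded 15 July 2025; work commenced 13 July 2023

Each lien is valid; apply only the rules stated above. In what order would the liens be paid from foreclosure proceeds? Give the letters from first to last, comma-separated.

E, B, D, A, C

Effective dates: E relates back to 13 July 2023 (work commenced).
By effective date, earliest first: E (13 July 2023), D (30 October 2023), B (25 November 2023), A (20 December 2023), C (7 February 2024).
The subordination applies — D was senior to B — so D and B swap.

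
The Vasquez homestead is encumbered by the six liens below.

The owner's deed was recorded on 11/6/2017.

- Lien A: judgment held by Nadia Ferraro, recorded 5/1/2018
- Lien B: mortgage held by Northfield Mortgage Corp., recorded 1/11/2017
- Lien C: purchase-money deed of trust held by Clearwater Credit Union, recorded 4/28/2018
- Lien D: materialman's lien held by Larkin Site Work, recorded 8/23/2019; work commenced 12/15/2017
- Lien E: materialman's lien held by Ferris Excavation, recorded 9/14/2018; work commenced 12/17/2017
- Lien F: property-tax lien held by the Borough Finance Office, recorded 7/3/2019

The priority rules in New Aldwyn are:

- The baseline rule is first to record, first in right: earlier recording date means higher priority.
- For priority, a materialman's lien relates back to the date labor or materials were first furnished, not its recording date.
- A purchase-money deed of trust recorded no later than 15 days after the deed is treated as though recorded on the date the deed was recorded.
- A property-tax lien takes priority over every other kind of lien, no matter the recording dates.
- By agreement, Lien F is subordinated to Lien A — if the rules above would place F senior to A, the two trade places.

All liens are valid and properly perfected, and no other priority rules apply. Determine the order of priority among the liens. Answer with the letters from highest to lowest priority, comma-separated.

A, B, D, E, C, F

First, effective dates: C missed the 15-day window (173 days after the deed), so its recording date stands; D is treated as recorded 12/15/2017, the work-commencement date; E relates back to 12/17/2017 (work commenced).
F is a property-tax lien and takes priority over every other lien.
Remaining liens by effective date: B (1/11/2017), D (12/15/2017), E (12/17/2017), C (4/28/2018), A (5/1/2018).
The subordination applies — F was senior to A — so F and A swap.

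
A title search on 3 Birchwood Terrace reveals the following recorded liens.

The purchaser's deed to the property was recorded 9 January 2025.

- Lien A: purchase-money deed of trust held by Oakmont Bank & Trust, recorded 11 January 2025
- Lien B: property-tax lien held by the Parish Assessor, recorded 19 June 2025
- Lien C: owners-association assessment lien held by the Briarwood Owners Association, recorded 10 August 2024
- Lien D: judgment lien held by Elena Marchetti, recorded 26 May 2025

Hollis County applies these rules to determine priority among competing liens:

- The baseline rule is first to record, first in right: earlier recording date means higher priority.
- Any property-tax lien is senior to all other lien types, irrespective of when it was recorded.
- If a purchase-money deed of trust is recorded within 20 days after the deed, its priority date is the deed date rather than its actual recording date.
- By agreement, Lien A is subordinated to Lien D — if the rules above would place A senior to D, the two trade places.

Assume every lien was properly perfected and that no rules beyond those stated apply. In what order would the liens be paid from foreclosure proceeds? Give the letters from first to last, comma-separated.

Adjusting effective dates: A was recorded within the 20-day window, so its effective date is the deed date 9 January 2025.
As a property-tax lien, B is senior to every other lien.
Remaining liens by effective date: C (10 August 2024), A (9 January 2025), D (26 May 2025).
Because A would otherwise rank above D, the subordination swaps them.

B, C, D, A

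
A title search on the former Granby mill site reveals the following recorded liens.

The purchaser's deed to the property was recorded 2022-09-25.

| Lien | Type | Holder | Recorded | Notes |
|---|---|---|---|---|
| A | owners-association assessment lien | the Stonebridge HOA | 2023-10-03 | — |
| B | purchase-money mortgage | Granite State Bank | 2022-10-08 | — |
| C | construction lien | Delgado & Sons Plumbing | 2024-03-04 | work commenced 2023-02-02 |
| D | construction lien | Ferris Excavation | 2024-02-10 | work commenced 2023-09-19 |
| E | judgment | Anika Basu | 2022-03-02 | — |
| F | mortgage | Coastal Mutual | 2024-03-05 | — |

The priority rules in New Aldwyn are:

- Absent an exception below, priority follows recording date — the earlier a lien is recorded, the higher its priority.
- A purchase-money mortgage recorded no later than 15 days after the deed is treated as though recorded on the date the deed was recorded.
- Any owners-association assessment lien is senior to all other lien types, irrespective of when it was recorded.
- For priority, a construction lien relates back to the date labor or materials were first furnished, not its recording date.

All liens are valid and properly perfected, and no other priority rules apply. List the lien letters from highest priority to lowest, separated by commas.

Effective dates after the stated exceptions: B's effective date is the deed date, 2022-09-25; C's effective date is 2023-02-02, when work began; D relates back to 2023-09-19 (work commenced).
A is an owners-association assessment lien, so it outranks all other liens regardless of date.
Remaining liens by effective date: E (2022-03-02), B (2022-09-25), C (2023-02-02), D (2023-09-19), F (2024-03-05).

A, E, B, C, D, F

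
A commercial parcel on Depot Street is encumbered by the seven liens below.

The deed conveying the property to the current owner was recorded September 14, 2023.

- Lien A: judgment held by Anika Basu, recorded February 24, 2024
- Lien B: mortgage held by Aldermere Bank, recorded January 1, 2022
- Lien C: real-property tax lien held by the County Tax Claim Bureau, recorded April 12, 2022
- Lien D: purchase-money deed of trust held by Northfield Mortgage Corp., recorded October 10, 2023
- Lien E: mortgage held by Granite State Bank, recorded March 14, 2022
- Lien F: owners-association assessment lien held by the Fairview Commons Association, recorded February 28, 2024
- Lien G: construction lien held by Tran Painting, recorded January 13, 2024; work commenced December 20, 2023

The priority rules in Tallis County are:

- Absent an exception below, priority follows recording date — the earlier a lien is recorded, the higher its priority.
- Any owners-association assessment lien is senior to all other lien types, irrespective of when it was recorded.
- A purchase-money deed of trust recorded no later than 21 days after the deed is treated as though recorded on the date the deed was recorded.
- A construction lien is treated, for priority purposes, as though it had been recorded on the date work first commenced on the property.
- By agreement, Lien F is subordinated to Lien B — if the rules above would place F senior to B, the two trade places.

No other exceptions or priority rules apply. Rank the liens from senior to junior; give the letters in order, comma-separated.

B, F, E, C, D, G, A

Adjusting effective dates: D was recorded 26 days after the deed, outside the 21-day window, so it keeps its recording date; G is treated as recorded December 20, 2023, the work-commencement date.
As an owners-association assessment lien, F is senior to every other lien.
Ordering the rest by effective date: B (January 1, 2022), E (March 14, 2022), C (April 12, 2022), D (October 10, 2023), G (December 20, 2023), A (February 24, 2024).
F is senior to B before the subordination, so the two trade places.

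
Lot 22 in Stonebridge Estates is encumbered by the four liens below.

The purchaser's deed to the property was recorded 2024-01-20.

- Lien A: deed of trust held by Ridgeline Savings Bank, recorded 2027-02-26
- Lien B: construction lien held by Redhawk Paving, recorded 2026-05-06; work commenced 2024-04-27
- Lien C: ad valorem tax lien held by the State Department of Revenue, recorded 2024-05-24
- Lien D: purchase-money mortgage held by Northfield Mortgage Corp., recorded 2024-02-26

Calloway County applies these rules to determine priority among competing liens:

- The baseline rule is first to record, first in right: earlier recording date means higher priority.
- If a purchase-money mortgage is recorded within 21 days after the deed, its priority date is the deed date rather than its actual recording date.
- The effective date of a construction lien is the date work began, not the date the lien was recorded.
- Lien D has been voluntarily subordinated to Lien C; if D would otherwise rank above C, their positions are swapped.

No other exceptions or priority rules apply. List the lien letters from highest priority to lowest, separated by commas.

Effective dates after the stated exceptions: B's effective date is 2024-04-27, when work began; D was recorded 37 days after the deed — beyond 21 days — so no relation-back applies.
By effective date: D (2024-02-26), B (2024-04-27), C (2024-05-24), A (2027-02-26).
D would otherwise be senior to C, so under the subordination agreement D and C exchange positions.

C, B, D, A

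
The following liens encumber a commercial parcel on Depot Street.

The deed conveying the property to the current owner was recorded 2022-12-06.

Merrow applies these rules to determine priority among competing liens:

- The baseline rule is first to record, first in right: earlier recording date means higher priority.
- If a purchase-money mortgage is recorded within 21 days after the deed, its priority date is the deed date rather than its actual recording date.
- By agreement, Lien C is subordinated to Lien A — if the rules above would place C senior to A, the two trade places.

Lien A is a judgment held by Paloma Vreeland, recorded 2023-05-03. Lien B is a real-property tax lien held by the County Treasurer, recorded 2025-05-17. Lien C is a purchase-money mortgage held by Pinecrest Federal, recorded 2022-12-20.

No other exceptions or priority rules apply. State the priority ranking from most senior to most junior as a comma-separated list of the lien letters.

A, C, B

First, effective dates: C was recorded within the 21-day window, so its effective date is the deed date 2022-12-06.
Ordering by effective date: C (2022-12-06), A (2023-05-03), B (2025-05-17).
C is senior to A before the subordination, so the two trade places.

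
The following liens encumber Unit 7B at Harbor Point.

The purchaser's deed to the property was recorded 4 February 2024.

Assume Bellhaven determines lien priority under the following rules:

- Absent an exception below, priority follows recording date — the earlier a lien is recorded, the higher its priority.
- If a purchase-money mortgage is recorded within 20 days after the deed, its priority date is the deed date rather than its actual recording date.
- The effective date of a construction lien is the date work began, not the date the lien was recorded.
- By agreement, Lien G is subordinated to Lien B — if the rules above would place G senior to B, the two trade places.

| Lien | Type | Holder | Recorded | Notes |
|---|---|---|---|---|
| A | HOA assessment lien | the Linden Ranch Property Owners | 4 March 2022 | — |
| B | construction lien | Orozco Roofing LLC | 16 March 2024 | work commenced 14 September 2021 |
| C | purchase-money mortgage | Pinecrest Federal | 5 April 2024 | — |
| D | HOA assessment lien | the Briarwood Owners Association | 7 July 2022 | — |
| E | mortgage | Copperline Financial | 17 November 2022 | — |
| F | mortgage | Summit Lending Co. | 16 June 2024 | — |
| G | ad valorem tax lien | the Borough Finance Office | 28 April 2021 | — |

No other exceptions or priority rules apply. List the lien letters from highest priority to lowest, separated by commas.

Effective dates after the stated exceptions: B is treated as recorded 14 September 2021, the work-commencement date; C missed the 20-day window (61 days after the deed), so its recording date stands.
Ordering by effective date: G (28 April 2021), B (14 September 2021), A (4 March 2022), D (7 July 2022), E (17 November 2022), C (5 April 2024), F (16 June 2024).
The subordination applies — G was senior to B — so G and B swap.

B, G, A, D, E, C, F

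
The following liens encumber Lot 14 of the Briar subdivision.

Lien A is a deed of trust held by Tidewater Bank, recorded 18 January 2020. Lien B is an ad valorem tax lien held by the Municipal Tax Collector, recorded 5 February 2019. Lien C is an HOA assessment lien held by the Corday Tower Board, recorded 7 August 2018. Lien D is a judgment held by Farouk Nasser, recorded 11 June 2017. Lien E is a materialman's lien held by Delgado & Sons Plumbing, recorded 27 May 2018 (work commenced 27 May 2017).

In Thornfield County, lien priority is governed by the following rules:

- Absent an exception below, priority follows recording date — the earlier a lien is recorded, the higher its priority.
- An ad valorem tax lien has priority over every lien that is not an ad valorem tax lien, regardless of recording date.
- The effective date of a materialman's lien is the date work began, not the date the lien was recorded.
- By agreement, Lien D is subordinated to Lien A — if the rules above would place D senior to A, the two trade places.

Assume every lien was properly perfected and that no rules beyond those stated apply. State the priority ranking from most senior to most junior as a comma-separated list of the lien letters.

First, effective dates: E relates back to 27 May 2017 (work commenced).
B, as an ad valorem tax lien, has superpriority and ranks first.
The other liens, earliest effective date first: E (27 May 2017), D (11 June 2017), C (7 August 2018), A (18 January 2020).
D would otherwise be senior to A, so under the subordination agreement D and A exchange positions.

B, E, A, C, D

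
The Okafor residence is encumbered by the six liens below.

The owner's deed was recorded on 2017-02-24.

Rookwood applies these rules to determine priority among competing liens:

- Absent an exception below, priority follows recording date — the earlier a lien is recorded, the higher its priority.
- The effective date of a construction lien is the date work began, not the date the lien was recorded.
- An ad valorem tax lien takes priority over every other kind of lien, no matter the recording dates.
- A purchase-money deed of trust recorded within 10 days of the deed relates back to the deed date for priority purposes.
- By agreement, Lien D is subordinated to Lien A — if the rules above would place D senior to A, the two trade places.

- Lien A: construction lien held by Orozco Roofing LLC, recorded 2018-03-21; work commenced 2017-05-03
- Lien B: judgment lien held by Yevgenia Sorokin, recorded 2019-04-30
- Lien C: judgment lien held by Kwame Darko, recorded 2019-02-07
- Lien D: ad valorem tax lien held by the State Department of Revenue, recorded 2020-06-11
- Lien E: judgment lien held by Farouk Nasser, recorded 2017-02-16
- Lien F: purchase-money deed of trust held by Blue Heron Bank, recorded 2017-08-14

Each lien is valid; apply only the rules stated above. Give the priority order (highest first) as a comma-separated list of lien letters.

A, E, D, F, C, B

First, effective dates: A's effective date is 2017-05-03, when work began; F missed the 10-day window (171 days after the deed), so its recording date stands.
As an ad valorem tax lien, D is senior to every other lien.
Remaining liens by effective date: E (2017-02-16), A (2017-05-03), F (2017-08-14), C (2019-02-07), B (2019-04-30).
The subordination applies — D was senior to A — so D and A swap.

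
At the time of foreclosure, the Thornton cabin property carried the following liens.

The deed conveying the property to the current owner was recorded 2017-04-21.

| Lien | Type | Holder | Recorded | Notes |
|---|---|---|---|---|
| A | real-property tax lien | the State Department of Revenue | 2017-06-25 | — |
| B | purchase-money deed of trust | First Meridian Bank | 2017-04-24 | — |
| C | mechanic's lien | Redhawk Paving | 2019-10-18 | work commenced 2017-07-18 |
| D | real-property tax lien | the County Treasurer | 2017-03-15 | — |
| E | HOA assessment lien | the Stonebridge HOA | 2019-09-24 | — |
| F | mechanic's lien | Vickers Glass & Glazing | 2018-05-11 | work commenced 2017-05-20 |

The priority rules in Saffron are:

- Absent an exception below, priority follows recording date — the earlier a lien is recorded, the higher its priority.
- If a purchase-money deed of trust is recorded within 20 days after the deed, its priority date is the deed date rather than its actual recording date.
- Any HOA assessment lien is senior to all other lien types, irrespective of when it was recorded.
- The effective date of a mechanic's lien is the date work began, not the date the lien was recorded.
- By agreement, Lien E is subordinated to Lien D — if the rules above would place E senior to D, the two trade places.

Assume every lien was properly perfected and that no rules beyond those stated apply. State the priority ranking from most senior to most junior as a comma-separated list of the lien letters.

Effective dates after the stated exceptions: B's effective date is the deed date, 2017-04-21; C relates back to 2017-07-18 (work commenced); F relates back to 2017-05-20 (work commenced).
As an HOA assessment lien, E is senior to every other lien.
Among the remaining liens, by effective date: D (2017-03-15), B (2017-04-21), F (2017-05-20), A (2017-06-25), C (2017-07-18).
Because E would otherwise rank above D, the subordination swaps them.

D, E, B, F, A, C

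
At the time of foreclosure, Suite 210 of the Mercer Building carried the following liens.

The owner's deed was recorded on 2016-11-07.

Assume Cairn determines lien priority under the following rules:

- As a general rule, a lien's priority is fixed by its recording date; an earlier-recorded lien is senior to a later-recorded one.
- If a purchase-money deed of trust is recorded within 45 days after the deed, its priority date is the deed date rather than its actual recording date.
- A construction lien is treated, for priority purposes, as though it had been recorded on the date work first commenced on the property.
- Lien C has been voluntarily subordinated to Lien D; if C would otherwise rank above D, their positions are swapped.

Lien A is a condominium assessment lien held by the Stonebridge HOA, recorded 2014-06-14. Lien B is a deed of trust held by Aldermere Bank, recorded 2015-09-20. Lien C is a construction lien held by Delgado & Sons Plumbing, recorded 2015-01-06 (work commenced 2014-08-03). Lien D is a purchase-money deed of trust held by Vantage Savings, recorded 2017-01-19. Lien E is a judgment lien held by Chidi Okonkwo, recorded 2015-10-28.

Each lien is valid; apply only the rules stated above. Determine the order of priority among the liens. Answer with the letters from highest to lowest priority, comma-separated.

Effective dates: C relates back to 2014-08-03 (work commenced); D was recorded 73 days after the deed — beyond 45 days — so no relation-back applies.
Sorted by effective date: A (2014-06-14), C (2014-08-03), B (2015-09-20), E (2015-10-28), D (2017-01-19).
The subordination applies — C was senior to D — so C and D swap.

A, D, B, E, C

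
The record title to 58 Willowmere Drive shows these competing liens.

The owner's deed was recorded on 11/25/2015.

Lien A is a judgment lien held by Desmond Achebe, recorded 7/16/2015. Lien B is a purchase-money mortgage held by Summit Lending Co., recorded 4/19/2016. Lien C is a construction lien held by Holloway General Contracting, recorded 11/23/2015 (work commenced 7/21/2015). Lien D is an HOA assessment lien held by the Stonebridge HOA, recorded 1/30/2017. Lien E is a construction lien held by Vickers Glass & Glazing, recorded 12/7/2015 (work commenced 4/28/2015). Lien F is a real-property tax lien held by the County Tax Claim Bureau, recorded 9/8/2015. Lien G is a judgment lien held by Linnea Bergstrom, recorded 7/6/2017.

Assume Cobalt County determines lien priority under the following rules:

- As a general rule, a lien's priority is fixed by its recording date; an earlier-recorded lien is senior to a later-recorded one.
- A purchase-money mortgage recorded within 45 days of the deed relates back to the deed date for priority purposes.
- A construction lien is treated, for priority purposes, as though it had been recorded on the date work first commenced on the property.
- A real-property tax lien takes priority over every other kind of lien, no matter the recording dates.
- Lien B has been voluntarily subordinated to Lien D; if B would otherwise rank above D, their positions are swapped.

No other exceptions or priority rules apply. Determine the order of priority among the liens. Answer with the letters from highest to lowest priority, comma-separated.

F, E, A, C, D, B, G

Effective dates: B missed the 45-day window (146 days after the deed), so its recording date stands; C relates back to 7/21/2015 (work commenced); E relates back to 4/28/2015 (work commenced).
F, as a real-property tax lien, has superpriority and ranks first.
Remaining liens by effective date: E (4/28/2015), A (7/16/2015), C (7/21/2015), B (4/19/2016), D (1/30/2017), G (7/6/2017).
The subordination applies — B was senior to D — so B and D swap.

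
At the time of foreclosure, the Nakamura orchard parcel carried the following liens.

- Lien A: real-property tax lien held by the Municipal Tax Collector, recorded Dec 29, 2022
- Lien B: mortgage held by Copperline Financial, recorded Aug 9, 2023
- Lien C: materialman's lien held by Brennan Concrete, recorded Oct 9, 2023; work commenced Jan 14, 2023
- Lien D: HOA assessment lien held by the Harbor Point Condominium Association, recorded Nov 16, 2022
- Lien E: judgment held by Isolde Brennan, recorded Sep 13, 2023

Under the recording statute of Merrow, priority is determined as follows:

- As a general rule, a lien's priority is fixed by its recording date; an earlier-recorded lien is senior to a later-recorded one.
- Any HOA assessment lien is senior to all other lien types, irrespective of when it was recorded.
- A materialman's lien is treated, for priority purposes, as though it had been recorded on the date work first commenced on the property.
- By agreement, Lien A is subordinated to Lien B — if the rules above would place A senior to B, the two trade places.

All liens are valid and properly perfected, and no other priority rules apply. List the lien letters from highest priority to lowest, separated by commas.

Adjusting effective dates: C's effective date is Jan 14, 2023, when work began.
D, as an HOA assessment lien, has superpriority and ranks first.
The other liens, earliest effective date first: A (Dec 29, 2022), C (Jan 14, 2023), B (Aug 9, 2023), E (Sep 13, 2023).
Because A would otherwise rank above B, the subordination swaps them.

D, B, C, A, E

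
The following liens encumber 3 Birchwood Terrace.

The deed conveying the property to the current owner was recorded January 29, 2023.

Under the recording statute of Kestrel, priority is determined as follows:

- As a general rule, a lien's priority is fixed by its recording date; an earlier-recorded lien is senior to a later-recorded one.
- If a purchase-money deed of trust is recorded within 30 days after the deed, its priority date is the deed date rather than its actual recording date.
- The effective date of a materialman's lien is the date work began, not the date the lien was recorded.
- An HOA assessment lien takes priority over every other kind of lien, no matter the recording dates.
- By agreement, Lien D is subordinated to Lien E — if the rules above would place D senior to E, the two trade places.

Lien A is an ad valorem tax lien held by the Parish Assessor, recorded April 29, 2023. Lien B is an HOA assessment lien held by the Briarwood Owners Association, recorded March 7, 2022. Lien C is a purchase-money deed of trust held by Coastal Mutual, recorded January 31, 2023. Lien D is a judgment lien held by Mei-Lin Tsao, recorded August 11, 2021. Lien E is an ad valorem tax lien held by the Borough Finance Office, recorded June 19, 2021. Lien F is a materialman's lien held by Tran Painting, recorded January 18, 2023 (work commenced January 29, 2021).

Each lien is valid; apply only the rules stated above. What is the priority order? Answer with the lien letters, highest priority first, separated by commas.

Effective dates: C's effective date is the deed date, January 29, 2023; F relates back to January 29, 2021 (work commenced).
B is an HOA assessment lien and takes priority over every other lien.
The other liens, earliest effective date first: F (January 29, 2021), E (June 19, 2021), D (August 11, 2021), C (January 29, 2023), A (April 29, 2023).
D already ranks below E; the subordination has no effect.

B, F, E, D, C, A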